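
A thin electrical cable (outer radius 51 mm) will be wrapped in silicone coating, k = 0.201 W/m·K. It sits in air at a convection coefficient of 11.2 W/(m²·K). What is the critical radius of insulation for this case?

r_cr ≈ 17.9 mm

For a cylinder r_cr = k/h = 0.201/11.2
r_cr = 17.9 mm; since the bare radius (51 mm) is above r_cr, any added insulation will reduce heat loss.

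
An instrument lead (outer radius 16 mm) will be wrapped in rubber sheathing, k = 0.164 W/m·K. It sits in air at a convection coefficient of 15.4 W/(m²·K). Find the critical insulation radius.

r_cr ≈ 10.6 mm

For a cylinder r_cr = k/h = 0.164/15.4
r_cr = 10.6 mm; since the bare radius (16 mm) is above r_cr, any added insulation will reduce heat loss.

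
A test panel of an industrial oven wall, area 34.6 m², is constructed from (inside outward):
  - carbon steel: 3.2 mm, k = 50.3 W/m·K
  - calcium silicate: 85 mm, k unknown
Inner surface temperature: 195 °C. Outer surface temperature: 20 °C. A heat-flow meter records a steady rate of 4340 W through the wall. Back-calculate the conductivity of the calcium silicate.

Treating each layer as a thermal resistance in series:
R_carbon steel = L/(kA) = 0.0032/(50.3×34.6) = 1.839×10^-6 K/W
Sum of known resistances R_other = 1.839×10^-6 K/W
Total R = ΔT/Q = 175/4340 = 0.04032 K/W
R_calcium silicate = R_total − R_other = 0.04032 K/W
k = L/(R·A) = 0.085/(0.04032×34.6)

k ≈ 0.0609 W/(m·K)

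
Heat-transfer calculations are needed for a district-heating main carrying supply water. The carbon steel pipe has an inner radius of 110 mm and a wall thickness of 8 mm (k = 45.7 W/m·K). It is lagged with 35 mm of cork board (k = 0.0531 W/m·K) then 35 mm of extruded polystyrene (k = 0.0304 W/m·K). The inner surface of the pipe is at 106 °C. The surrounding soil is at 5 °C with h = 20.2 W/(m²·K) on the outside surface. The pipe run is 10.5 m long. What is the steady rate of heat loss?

For a radial system each layer contributes R = ln(r_out/r_in)/(2πkL); films add R = 1/(hA).
R_carbon steel pipe wall = ln(118/110)/(2π×45.7×10.5) = 2.329×10^-5 K/W
R_cork board = ln(153/118)/(2π×0.0531×10.5) = 0.07415 K/W
R_extruded polystyrene = ln(188/153)/(2π×0.0304×10.5) = 0.1027 K/W
R_outer film = 1/(h_o·2πr_oL) = 1/(20.2×2π×0.188×10.5) = 0.003991 K/W
R_total = 0.1809 K/W
Q = ΔT/R_total = 101/0.1809

Q ≈ 558 W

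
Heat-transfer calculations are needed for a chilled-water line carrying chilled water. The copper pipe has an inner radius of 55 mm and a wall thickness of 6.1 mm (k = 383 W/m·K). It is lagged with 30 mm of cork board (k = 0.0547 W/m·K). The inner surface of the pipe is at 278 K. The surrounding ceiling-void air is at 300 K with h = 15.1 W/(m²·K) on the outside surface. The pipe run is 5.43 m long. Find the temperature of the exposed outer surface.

T ≈ 298 K

Cylindrical conduction, so R = ln(r₂/r₁)/(2πkL) per layer, in series:
R_copper pipe wall = ln(61.1/55)/(2π×383×5.43) = 8.049×10^-6 K/W
R_cork board = ln(91.1/61.1)/(2π×0.0547×5.43) = 0.214 K/W
R_outer film = 1/(h_o·2πr_oL) = 1/(15.1×2π×0.0911×5.43) = 0.02131 K/W
R_total = 0.2354 K/W
Q = ΔT/R_total = 22/0.2354
Q = 93.5 W
T_interface = T_inner + Q·ΣR(inner→interface) = 278 + 93.5×0.214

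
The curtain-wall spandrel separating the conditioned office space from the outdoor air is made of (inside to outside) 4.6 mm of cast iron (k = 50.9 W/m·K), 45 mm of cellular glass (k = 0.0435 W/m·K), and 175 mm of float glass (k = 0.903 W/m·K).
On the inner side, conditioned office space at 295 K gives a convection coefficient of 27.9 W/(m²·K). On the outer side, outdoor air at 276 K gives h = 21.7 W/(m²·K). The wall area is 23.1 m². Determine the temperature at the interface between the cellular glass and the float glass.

Using the resistance-network approach (series):
R_inner film = 1/(h_i·A) = 1/(27.9×23.1) = 0.001552 K/W
R_cast iron = L/(kA) = 0.0046/(50.9×23.1) = 3.912×10^-6 K/W
R_cellular glass = L/(kA) = 0.045/(0.0435×23.1) = 0.04478 K/W
R_float glass = L/(kA) = 0.175/(0.903×23.1) = 0.00839 K/W
R_outer film = 1/(h_o·A) = 1/(21.7×23.1) = 0.001995 K/W
R_total = 0.05672 K/W;  Q = ΔT/R_total = 19/0.05672 = 335 W
T_interface = T_inner − Q·ΣR(inner→interface) = 295 − 335×0.04634

T ≈ 279 K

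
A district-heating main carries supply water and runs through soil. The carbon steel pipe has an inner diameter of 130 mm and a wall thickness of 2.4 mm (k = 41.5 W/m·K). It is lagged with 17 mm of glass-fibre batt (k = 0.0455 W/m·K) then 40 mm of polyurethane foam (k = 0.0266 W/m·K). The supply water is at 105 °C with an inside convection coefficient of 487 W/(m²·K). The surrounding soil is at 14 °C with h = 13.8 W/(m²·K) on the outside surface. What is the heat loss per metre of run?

For a radial system each layer contributes R = ln(r_out/r_in)/(2πkL); films add R = 1/(hA).
R_inner film = 1/(h_i·2πr₁L) = 1/(487×2π×0.065×1) = 0.005028 K/W
R_carbon steel pipe wall = ln(67.4/65)/(2π×41.5×1) = 1.391×10^-4 K/W
R_glass-fibre batt = ln(84.4/67.4)/(2π×0.0455×1) = 0.7868 K/W
R_polyurethane foam = ln(124.4/84.4)/(2π×0.0266×1) = 2.321 K/W
R_outer film = 1/(h_o·2πr_oL) = 1/(13.8×2π×0.1244×1) = 0.09271 K/W
R_total = 3.206 K/W
Q = ΔT/R_total = 91/3.206

q′ ≈ 28.4 W/m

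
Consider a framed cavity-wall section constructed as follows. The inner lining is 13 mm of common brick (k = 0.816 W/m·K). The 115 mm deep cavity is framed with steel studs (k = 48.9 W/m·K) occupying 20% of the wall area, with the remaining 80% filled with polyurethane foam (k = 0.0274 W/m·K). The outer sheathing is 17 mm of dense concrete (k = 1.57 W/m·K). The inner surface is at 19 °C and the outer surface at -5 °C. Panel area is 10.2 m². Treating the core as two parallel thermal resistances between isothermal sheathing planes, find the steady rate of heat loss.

Q ≈ 6360 W

Sheathing layers in series; stud and cavity paths in parallel between them.
R_inner = 0.013/(0.816×10.2) = 0.001562 K/W
R_stud  = 0.115/(48.9×0.2×10.2) = 0.001153 K/W
R_cav   = 0.115/(0.0274×0.8×10.2) = 0.5143 K/W
1/R_core = 1/R_stud + 1/R_cav → R_core = 0.00115 K/W
R_outer = 0.017/(1.57×10.2) = 0.001062 K/W
R_total = 0.003774 K/W
Q = ΔT/R_total = 24/0.003774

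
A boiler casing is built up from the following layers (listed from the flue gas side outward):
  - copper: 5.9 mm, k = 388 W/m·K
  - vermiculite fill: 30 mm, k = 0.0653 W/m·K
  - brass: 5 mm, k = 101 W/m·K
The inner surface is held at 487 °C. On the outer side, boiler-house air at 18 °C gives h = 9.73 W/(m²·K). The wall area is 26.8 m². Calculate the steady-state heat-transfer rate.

Q ≈ 22400 W

Model the wall as resistances in series:
R_copper = L/(kA) = 0.0059/(388×26.8) = 5.674×10^-7 K/W
R_vermiculite fill = L/(kA) = 0.03/(0.0653×26.8) = 0.01714 K/W
R_brass = L/(kA) = 0.005/(101×26.8) = 1.847×10^-6 K/W
R_outer film = 1/(h_o·A) = 1/(9.73×26.8) = 0.003835 K/W
R_total = 0.02098 K/W
Q = ΔT / R_total = 469 / 0.02098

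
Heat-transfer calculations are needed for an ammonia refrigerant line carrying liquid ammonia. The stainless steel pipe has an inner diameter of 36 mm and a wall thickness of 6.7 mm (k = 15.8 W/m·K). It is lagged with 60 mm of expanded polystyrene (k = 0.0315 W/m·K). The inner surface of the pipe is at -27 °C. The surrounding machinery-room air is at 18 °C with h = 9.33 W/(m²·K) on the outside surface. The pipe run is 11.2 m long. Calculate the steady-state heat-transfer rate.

Q ≈ 78.4 W

Treating each annulus and film as a series resistance:
R_stainless steel pipe wall = ln(24.7/18)/(2π×15.8×11.2) = 2.846×10^-4 K/W
R_expanded polystyrene = ln(84.7/24.7)/(2π×0.0315×11.2) = 0.5559 K/W
R_outer film = 1/(h_o·2πr_oL) = 1/(9.33×2π×0.0847×11.2) = 0.01798 K/W
R_total = 0.5742 K/W
Q = ΔT/R_total = 45/0.5742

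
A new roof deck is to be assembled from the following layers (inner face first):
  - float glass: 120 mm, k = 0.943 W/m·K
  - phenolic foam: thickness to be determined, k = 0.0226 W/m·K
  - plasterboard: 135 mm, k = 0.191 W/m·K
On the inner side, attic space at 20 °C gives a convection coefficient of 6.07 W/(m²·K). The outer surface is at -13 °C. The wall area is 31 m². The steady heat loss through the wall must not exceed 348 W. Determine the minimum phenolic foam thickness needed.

L ≈ 43.9 mm

Treating each layer as a thermal resistance in series:
R_inner film = 1/(h_i·A) = 1/(6.07×31) = 0.005314 K/W
R_float glass = L/(kA) = 0.12/(0.943×31) = 0.004105 K/W
R_plasterboard = L/(kA) = 0.135/(0.191×31) = 0.0228 K/W
Sum of the known resistances R_other = 0.03222 K/W
Required total resistance R_tot = ΔT/Q_allow = 33/348 = 0.09483 K/W
R_phenolic foam = R_tot − R_other = 0.06261 K/W
L = R·k·A = 0.06261×0.0226×31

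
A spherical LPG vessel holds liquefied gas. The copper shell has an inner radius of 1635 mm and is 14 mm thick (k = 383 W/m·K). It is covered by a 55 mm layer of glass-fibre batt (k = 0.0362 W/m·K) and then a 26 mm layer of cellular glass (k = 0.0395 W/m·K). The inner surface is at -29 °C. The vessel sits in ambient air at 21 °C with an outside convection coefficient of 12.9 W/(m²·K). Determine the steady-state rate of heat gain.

For a spherical shell R = (1/r₁ − 1/r₂)/(4πk); film R = 1/(h·4πr²). In series:
R_copper shell = (1/1.635 − 1/1.649)/(4π×383) = 1.079×10^-6 K/W
R_glass-fibre batt = (1/1.649 − 1/1.704)/(4π×0.0362) = 0.04303 K/W
R_cellular glass = (1/1.704 − 1/1.73)/(4π×0.0395) = 0.01777 K/W
R_outer film = 1/(h·4πr_o²) = 1/(12.9×4π×1.73²) = 0.002061 K/W
R_total = 0.06286 K/W
Q = ΔT/R_total = 50/0.06286

Q ≈ 795 W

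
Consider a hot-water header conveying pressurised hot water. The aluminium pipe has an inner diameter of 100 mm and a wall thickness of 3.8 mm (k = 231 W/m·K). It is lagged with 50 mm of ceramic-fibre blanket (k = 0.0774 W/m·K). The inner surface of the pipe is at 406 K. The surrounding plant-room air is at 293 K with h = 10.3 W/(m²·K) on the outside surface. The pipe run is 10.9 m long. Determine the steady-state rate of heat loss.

Per-layer cylindrical resistances, series-summed:
R_aluminium pipe wall = ln(53.8/50)/(2π×231×10.9) = 4.63×10^-6 K/W
R_ceramic-fibre blanket = ln(103.8/53.8)/(2π×0.0774×10.9) = 0.124 K/W
R_outer film = 1/(h_o·2πr_oL) = 1/(10.3×2π×0.1038×10.9) = 0.01366 K/W
R_total = 0.1376 K/W
Q = ΔT/R_total = 113/0.1376

Q ≈ 821 W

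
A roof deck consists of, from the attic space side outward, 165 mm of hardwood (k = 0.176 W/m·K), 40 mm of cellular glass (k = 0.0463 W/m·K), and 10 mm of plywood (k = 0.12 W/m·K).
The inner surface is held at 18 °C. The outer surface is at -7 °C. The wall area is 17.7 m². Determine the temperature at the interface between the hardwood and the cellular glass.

T ≈ 5.56 °C

Model the wall as resistances in series:
R_hardwood = L/(kA) = 0.165/(0.176×17.7) = 0.05297 K/W
R_cellular glass = L/(kA) = 0.04/(0.0463×17.7) = 0.04881 K/W
R_plywood = L/(kA) = 0.01/(0.12×17.7) = 0.004708 K/W
R_total = 0.1065 K/W;  Q = ΔT/R_total = 25/0.1065 = 234.8 W
T_interface = T_inner − Q·ΣR(inner→interface) = 18 − 235×0.05297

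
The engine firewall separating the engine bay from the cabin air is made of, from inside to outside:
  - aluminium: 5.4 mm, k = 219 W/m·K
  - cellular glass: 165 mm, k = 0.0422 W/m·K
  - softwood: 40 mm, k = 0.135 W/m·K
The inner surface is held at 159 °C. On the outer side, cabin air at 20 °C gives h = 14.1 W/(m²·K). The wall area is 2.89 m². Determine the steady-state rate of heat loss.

Q ≈ 93.9 W

Treating each layer as a thermal resistance in series:
R_aluminium = L/(kA) = 0.0054/(219×2.89) = 8.532×10^-6 K/W
R_cellular glass = L/(kA) = 0.165/(0.0422×2.89) = 1.353 K/W
R_softwood = L/(kA) = 0.04/(0.135×2.89) = 0.1025 K/W
R_outer film = 1/(h_o·A) = 1/(14.1×2.89) = 0.02454 K/W
R_total = 1.48 K/W
Q = ΔT / R_total = 139 / 1.48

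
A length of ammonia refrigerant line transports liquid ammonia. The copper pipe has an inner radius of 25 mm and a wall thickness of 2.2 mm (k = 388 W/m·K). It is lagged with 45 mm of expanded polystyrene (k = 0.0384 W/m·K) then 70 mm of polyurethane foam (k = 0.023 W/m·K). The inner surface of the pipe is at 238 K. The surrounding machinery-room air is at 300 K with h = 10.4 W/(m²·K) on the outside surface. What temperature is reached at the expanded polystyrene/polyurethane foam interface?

T ≈ 266 K

Cylindrical conduction, so R = ln(r₂/r₁)/(2πkL) per layer, in series:
R_copper pipe wall = ln(27.2/25)/(2π×388×1) = 3.46×10^-5 K/W
R_expanded polystyrene = ln(72.2/27.2)/(2π×0.0384×1) = 4.046 K/W
R_polyurethane foam = ln(142.2/72.2)/(2π×0.023×1) = 4.69 K/W
R_outer film = 1/(h_o·2πr_oL) = 1/(10.4×2π×0.1422×1) = 0.1076 K/W
R_total = 8.844 K/W
Q = ΔT/R_total = 62/8.844
Q = 7.01 W/m
T_interface = T_inner + Q·ΣR(inner→interface) = 238 + 7.01×4.046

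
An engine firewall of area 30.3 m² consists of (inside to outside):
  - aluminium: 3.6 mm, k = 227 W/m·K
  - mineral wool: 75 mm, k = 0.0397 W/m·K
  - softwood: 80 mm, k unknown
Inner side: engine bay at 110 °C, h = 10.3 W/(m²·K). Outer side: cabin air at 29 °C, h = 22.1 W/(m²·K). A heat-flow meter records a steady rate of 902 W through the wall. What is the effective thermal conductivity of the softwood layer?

k ≈ 0.116 W/(m·K)

Treating each layer as a thermal resistance in series:
R_inner film = 1/(h_i·A) = 1/(10.3×30.3) = 0.003204 K/W
R_aluminium = L/(kA) = 0.0036/(227×30.3) = 5.234×10^-7 K/W
R_mineral wool = L/(kA) = 0.075/(0.0397×30.3) = 0.06235 K/W
R_outer film = 1/(h_o·A) = 1/(22.1×30.3) = 0.001493 K/W
Sum of known resistances R_other = 0.06705 K/W
Total R = ΔT/Q = 81/902 = 0.0898 K/W
R_softwood = R_total − R_other = 0.02275 K/W
k = L/(R·A) = 0.08/(0.02275×30.3)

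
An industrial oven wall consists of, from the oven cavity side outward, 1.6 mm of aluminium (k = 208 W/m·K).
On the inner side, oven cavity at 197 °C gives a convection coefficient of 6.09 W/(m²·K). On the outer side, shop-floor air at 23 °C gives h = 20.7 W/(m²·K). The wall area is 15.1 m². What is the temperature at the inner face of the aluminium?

Thermal resistances in series:
R_inner film = 1/(h_i·A) = 1/(6.09×15.1) = 0.01087 K/W
R_aluminium = L/(kA) = 0.0016/(208×15.1) = 5.094×10^-7 K/W
R_outer film = 1/(h_o·A) = 1/(20.7×15.1) = 0.003199 K/W
R_total = 0.01407 K/W;  Q = ΔT/R_total = 174/0.01407 = 12360 W
T_interface = T_inner − Q·ΣR(inner→interface) = 197 − 12400×0.01087

T ≈ 62.6 °C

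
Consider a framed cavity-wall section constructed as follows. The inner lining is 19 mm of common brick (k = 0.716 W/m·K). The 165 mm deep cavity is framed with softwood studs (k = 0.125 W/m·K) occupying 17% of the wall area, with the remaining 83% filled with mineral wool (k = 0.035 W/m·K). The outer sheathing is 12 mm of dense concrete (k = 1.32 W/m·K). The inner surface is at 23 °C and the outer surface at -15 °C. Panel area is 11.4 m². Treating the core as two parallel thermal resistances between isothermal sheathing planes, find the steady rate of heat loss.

Sheathing layers in series; stud and cavity paths in parallel between them.
R_inner = 0.019/(0.716×11.4) = 0.002328 K/W
R_stud  = 0.165/(0.125×0.17×11.4) = 0.6811 K/W
R_cav   = 0.165/(0.035×0.83×11.4) = 0.4982 K/W
1/R_core = 1/R_stud + 1/R_cav → R_core = 0.2877 K/W
R_outer = 0.012/(1.32×11.4) = 7.974×10^-4 K/W
R_total = 0.2909 K/W
Q = ΔT/R_total = 38/0.2909

Q ≈ 131 W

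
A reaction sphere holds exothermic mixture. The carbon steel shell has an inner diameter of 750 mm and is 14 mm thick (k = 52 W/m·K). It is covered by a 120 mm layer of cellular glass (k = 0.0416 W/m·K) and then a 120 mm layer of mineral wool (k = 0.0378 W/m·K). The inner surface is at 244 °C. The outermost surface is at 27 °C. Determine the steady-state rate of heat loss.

Q ≈ 111 W

Spherical conduction: R = (1/r_in − 1/r_out)/(4πk) per layer; series-sum.
R_carbon steel shell = (1/0.375 − 1/0.389)/(4π×52) = 1.469×10^-4 K/W
R_cellular glass = (1/0.389 − 1/0.509)/(4π×0.0416) = 1.159 K/W
R_mineral wool = (1/0.509 − 1/0.629)/(4π×0.0378) = 0.7891 K/W
R_total = 1.949 K/W
Q = ΔT/R_total = 217/1.949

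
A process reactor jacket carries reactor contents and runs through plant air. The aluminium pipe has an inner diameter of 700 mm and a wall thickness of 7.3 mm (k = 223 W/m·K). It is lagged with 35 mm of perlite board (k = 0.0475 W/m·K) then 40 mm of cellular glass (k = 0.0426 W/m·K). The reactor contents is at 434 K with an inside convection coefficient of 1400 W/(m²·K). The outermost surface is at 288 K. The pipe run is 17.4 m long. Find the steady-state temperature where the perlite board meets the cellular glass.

Per-layer cylindrical resistances, series-summed:
R_inner film = 1/(h_i·2πr₁L) = 1/(1400×2π×0.35×17.4) = 1.867×10^-5 K/W
R_aluminium pipe wall = ln(357.3/350)/(2π×223×17.4) = 8.467×10^-7 K/W
R_perlite board = ln(392.3/357.3)/(2π×0.0475×17.4) = 0.018 K/W
R_cellular glass = ln(432.3/392.3)/(2π×0.0426×17.4) = 0.02085 K/W
R_total = 0.03886 K/W
Q = ΔT/R_total = 146/0.03886
Q = 3760 W
T_interface = T_inner − Q·ΣR(inner→interface) = 434 − 3760×0.01801

T ≈ 366 K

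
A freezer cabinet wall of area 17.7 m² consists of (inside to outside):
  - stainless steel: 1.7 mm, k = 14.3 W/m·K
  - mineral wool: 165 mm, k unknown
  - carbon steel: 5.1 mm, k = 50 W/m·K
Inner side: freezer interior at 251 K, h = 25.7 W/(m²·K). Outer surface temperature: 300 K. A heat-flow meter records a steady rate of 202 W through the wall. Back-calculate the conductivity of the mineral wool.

k ≈ 0.0388 W/(m·K)

Model the wall as resistances in series:
R_inner film = 1/(h_i·A) = 1/(25.7×17.7) = 0.002198 K/W
R_stainless steel = L/(kA) = 0.0017/(14.3×17.7) = 6.716×10^-6 K/W
R_carbon steel = L/(kA) = 0.0051/(50×17.7) = 5.763×10^-6 K/W
Sum of known resistances R_other = 0.002211 K/W
Total R = ΔT/Q = 49/202 = 0.2426 K/W
R_mineral wool = R_total − R_other = 0.2404 K/W
k = L/(R·A) = 0.165/(0.2404×17.7)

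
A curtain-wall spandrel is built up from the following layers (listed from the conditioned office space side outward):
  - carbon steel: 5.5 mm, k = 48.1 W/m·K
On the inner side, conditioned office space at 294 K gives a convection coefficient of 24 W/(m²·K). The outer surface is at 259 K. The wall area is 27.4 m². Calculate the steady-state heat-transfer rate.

Using the resistance-network approach (series):
R_inner film = 1/(h_i·A) = 1/(24×27.4) = 0.001521 K/W
R_carbon steel = L/(kA) = 0.0055/(48.1×27.4) = 4.173×10^-6 K/W
R_total = 0.001525 K/W
Q = ΔT / R_total = 35 / 0.001525

Q ≈ 23000 W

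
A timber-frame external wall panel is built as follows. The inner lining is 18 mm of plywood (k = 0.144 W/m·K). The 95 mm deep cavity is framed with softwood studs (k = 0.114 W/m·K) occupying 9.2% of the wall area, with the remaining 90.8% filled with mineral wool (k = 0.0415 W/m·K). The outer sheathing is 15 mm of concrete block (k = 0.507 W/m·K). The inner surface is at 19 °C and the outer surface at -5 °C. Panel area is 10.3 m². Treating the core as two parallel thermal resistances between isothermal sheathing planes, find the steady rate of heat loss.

Sheathing layers in series; stud and cavity paths in parallel between them.
R_inner = 0.018/(0.144×10.3) = 0.01214 K/W
R_stud  = 0.095/(0.114×0.092×10.3) = 0.8794 K/W
R_cav   = 0.095/(0.0415×0.908×10.3) = 0.2448 K/W
1/R_core = 1/R_stud + 1/R_cav → R_core = 0.1915 K/W
R_outer = 0.015/(0.507×10.3) = 0.002872 K/W
R_total = 0.2065 K/W
Q = ΔT/R_total = 24/0.2065

Q ≈ 116 W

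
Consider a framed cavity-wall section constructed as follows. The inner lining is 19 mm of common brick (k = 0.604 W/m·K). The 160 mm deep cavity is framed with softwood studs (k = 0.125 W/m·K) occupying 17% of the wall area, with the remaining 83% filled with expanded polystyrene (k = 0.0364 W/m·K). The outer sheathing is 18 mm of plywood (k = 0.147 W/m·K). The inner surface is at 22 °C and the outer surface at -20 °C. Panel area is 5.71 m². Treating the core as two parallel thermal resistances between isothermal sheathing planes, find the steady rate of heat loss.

Q ≈ 73.5 W

Sheathing layers in series; stud and cavity paths in parallel between them.
R_inner = 0.019/(0.604×5.71) = 0.005509 K/W
R_stud  = 0.16/(0.125×0.17×5.71) = 1.319 K/W
R_cav   = 0.16/(0.0364×0.83×5.71) = 0.9275 K/W
1/R_core = 1/R_stud + 1/R_cav → R_core = 0.5445 K/W
R_outer = 0.018/(0.147×5.71) = 0.02144 K/W
R_total = 0.5715 K/W
Q = ΔT/R_total = 42/0.5715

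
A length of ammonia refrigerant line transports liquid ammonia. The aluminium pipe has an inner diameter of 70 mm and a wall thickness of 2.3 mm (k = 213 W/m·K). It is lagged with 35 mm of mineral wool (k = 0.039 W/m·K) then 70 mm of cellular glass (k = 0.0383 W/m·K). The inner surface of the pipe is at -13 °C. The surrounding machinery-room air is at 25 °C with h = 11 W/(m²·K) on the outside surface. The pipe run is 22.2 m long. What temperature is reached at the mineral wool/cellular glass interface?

Radial resistances (cylindrical: R_cond = ln(r_o/r_i)/(2πkL), R_conv = 1/(h·2πrL)):
R_aluminium pipe wall = ln(37.3/35)/(2π×213×22.2) = 2.142×10^-6 K/W
R_mineral wool = ln(72.3/37.3)/(2π×0.039×22.2) = 0.1217 K/W
R_cellular glass = ln(142.3/72.3)/(2π×0.0383×22.2) = 0.1267 K/W
R_outer film = 1/(h_o·2πr_oL) = 1/(11×2π×0.1423×22.2) = 0.00458 K/W
R_total = 0.253 K/W
Q = ΔT/R_total = 38/0.253
Q = 150 W
T_interface = T_inner + Q·ΣR(inner→interface) = -13 + 150×0.1217

T ≈ 5.27 °C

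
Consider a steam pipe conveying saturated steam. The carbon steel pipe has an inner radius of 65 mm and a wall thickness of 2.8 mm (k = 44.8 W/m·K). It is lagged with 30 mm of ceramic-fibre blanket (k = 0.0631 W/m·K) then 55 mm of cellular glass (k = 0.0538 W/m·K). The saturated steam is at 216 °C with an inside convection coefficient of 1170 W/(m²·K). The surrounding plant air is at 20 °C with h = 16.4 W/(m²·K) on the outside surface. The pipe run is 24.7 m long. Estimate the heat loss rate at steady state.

Treating each annulus and film as a series resistance:
R_inner film = 1/(h_i·2πr₁L) = 1/(1170×2π×0.065×24.7) = 8.473×10^-5 K/W
R_carbon steel pipe wall = ln(67.8/65)/(2π×44.8×24.7) = 6.066×10^-6 K/W
R_ceramic-fibre blanket = ln(97.8/67.8)/(2π×0.0631×24.7) = 0.03741 K/W
R_cellular glass = ln(152.8/97.8)/(2π×0.0538×24.7) = 0.05344 K/W
R_outer film = 1/(h_o·2πr_oL) = 1/(16.4×2π×0.1528×24.7) = 0.002571 K/W
R_total = 0.09351 K/W
Q = ΔT/R_total = 196/0.09351

Q ≈ 2100 W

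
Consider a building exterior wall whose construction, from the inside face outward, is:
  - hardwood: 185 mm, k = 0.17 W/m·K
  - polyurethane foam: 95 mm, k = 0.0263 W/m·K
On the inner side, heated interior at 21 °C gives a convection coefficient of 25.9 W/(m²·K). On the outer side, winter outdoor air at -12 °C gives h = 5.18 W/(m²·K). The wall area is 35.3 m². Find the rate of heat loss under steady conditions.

Q ≈ 236 W

Thermal resistances in series:
R_inner film = 1/(h_i·A) = 1/(25.9×35.3) = 0.001094 K/W
R_hardwood = L/(kA) = 0.185/(0.17×35.3) = 0.03083 K/W
R_polyurethane foam = L/(kA) = 0.095/(0.0263×35.3) = 0.1023 K/W
R_outer film = 1/(h_o·A) = 1/(5.18×35.3) = 0.005469 K/W
R_total = 0.1397 K/W
Q = ΔT / R_total = 33 / 0.1397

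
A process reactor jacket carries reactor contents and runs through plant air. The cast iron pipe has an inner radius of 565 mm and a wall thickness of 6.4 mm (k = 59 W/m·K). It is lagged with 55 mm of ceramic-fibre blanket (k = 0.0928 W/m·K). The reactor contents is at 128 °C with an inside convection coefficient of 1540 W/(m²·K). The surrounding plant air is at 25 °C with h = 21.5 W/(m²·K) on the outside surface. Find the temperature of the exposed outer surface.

Radial resistances (cylindrical: R_cond = ln(r_o/r_i)/(2πkL), R_conv = 1/(h·2πrL)):
R_inner film = 1/(h_i·2πr₁L) = 1/(1540×2π×0.565×1) = 1.829×10^-4 K/W
R_cast iron pipe wall = ln(571.4/565)/(2π×59×1) = 3.038×10^-5 K/W
R_ceramic-fibre blanket = ln(626.4/571.4)/(2π×0.0928×1) = 0.1576 K/W
R_outer film = 1/(h_o·2πr_oL) = 1/(21.5×2π×0.6264×1) = 0.01182 K/W
R_total = 0.1696 K/W
Q = ΔT/R_total = 103/0.1696
Q = 607 W/m
T_interface = T_inner − Q·ΣR(inner→interface) = 128 − 607×0.1578

T ≈ 32.2 °C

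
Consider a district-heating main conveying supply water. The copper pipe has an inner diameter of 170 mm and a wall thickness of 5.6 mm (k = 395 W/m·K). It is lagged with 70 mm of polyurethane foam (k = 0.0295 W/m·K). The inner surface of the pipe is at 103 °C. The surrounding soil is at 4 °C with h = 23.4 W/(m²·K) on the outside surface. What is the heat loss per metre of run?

Per-layer cylindrical resistances, series-summed:
R_copper pipe wall = ln(90.6/85)/(2π×395×1) = 2.571×10^-5 K/W
R_polyurethane foam = ln(160.6/90.6)/(2π×0.0295×1) = 3.088 K/W
R_outer film = 1/(h_o·2πr_oL) = 1/(23.4×2π×0.1606×1) = 0.04235 K/W
R_total = 3.131 K/W
Q = ΔT/R_total = 99/3.131

q′ ≈ 31.6 W/m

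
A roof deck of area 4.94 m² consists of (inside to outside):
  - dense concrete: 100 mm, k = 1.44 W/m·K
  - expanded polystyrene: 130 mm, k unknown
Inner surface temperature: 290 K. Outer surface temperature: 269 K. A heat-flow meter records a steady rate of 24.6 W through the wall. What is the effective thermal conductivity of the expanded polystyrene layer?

Thermal resistances in series:
R_dense concrete = L/(kA) = 0.1/(1.44×4.94) = 0.01406 K/W
Sum of known resistances R_other = 0.01406 K/W
Total R = ΔT/Q = 21/24.6 = 0.8537 K/W
R_expanded polystyrene = R_total − R_other = 0.8396 K/W
k = L/(R·A) = 0.13/(0.8396×4.94)

k ≈ 0.0313 W/(m·K)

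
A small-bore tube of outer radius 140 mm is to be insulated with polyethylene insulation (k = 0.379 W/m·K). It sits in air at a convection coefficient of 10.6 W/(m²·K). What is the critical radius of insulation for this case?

For a cylinder r_cr = k/h = 0.379/10.6
r_cr = 35.8 mm; since the bare radius (140 mm) is above r_cr, any added insulation will reduce heat loss.

r_cr ≈ 35.8 mm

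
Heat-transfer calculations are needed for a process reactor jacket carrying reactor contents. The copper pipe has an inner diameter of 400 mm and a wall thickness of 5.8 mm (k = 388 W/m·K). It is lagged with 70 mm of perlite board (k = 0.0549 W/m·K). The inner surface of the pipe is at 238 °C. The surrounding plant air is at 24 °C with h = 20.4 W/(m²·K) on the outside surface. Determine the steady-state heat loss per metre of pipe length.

q′ ≈ 244 W/m

Cylindrical conduction, so R = ln(r₂/r₁)/(2πkL) per layer, in series:
R_copper pipe wall = ln(205.8/200)/(2π×388×1) = 1.173×10^-5 K/W
R_perlite board = ln(275.8/205.8)/(2π×0.0549×1) = 0.8487 K/W
R_outer film = 1/(h_o·2πr_oL) = 1/(20.4×2π×0.2758×1) = 0.02829 K/W
R_total = 0.877 K/W
Q = ΔT/R_total = 214/0.877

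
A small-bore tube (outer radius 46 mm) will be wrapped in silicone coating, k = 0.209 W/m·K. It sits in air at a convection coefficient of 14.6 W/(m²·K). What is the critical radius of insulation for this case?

r_cr ≈ 14.3 mm

For a cylinder r_cr = k/h = 0.209/14.6
r_cr = 14.3 mm; since the bare radius (46 mm) is above r_cr, any added insulation will reduce heat loss.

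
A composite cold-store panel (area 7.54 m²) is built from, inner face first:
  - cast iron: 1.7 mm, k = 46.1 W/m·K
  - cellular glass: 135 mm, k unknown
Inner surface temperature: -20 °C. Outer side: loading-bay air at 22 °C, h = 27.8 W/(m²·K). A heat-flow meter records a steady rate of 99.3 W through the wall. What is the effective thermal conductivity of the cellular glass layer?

k ≈ 0.0428 W/(m·K)

Model the wall as resistances in series:
R_cast iron = L/(kA) = 0.0017/(46.1×7.54) = 4.891×10^-6 K/W
R_outer film = 1/(h_o·A) = 1/(27.8×7.54) = 0.004771 K/W
Sum of known resistances R_other = 0.004776 K/W
Total R = ΔT/Q = 42/99.3 = 0.423 K/W
R_cellular glass = R_total − R_other = 0.4182 K/W
k = L/(R·A) = 0.135/(0.4182×7.54)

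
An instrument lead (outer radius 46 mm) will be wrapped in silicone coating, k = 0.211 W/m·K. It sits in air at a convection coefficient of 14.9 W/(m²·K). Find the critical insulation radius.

For a cylinder r_cr = k/h = 0.211/14.9
r_cr = 14.2 mm; since the bare radius (46 mm) is above r_cr, any added insulation will reduce heat loss.

r_cr ≈ 14.2 mm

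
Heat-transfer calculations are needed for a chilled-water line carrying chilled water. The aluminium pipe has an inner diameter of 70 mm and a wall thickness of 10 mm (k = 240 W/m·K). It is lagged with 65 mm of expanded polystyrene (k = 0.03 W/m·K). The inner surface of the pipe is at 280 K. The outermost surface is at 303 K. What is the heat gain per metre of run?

q′ ≈ 4.85 W/m

Cylindrical conduction, so R = ln(r₂/r₁)/(2πkL) per layer, in series:
R_aluminium pipe wall = ln(45/35)/(2π×240×1) = 1.667×10^-4 K/W
R_expanded polystyrene = ln(110/45)/(2π×0.03×1) = 4.742 K/W
R_total = 4.742 K/W
Q = ΔT/R_total = 23/4.742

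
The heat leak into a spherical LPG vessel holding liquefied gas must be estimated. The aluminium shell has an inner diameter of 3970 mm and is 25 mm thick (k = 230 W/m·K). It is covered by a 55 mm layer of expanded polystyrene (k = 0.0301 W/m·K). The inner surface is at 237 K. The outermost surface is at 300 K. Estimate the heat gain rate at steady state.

Q ≈ 1800 W

Each spherical layer contributes R = (1/r_i − 1/r_o)/(4πk):
R_aluminium shell = (1/1.985 − 1/2.01)/(4π×230) = 2.168×10^-6 K/W
R_expanded polystyrene = (1/2.01 − 1/2.065)/(4π×0.0301) = 0.03503 K/W
R_total = 0.03503 K/W
Q = ΔT/R_total = 63/0.03503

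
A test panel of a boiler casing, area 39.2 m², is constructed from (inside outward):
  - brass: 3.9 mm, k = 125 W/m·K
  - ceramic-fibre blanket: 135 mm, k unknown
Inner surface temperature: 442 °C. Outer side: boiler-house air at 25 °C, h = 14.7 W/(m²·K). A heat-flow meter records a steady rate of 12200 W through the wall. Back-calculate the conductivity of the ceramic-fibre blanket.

k ≈ 0.106 W/(m·K)

Series thermal resistances:
R_brass = L/(kA) = 0.0039/(125×39.2) = 7.959×10^-7 K/W
R_outer film = 1/(h_o·A) = 1/(14.7×39.2) = 0.001735 K/W
Sum of known resistances R_other = 0.001736 K/W
Total R = ΔT/Q = 417/12200 = 0.03418 K/W
R_ceramic-fibre blanket = R_total − R_other = 0.03244 K/W
k = L/(R·A) = 0.135/(0.03244×39.2)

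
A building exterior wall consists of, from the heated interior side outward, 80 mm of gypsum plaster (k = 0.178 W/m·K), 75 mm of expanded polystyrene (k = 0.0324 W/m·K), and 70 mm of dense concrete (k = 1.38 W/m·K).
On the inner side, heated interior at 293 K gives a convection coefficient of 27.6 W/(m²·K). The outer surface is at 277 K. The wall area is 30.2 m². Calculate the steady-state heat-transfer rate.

Q ≈ 169 W

Thermal resistances in series:
R_inner film = 1/(h_i·A) = 1/(27.6×30.2) = 0.0012 K/W
R_gypsum plaster = L/(kA) = 0.08/(0.178×30.2) = 0.01488 K/W
R_expanded polystyrene = L/(kA) = 0.075/(0.0324×30.2) = 0.07665 K/W
R_dense concrete = L/(kA) = 0.07/(1.38×30.2) = 0.00168 K/W
R_total = 0.09441 K/W
Q = ΔT / R_total = 16 / 0.09441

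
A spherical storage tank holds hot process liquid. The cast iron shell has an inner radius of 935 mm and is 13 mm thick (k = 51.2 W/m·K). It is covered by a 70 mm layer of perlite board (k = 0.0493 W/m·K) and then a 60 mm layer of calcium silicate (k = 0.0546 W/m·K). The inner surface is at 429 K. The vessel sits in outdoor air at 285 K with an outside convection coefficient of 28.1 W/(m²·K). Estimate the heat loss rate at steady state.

Radial (spherical) resistances in series:
R_cast iron shell = (1/0.935 − 1/0.948)/(4π×51.2) = 2.28×10^-5 K/W
R_perlite board = (1/0.948 − 1/1.018)/(4π×0.0493) = 0.1171 K/W
R_calcium silicate = (1/1.018 − 1/1.078)/(4π×0.0546) = 0.07969 K/W
R_outer film = 1/(h·4πr_o²) = 1/(28.1×4π×1.078²) = 0.002437 K/W
R_total = 0.1992 K/W
Q = ΔT/R_total = 144/0.1992

Q ≈ 723 W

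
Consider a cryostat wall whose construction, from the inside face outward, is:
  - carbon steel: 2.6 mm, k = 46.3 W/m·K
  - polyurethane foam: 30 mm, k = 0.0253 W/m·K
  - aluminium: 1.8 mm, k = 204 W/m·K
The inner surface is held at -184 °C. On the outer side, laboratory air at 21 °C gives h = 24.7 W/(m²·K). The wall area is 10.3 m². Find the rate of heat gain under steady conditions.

Thermal resistances in series:
R_carbon steel = L/(kA) = 0.0026/(46.3×10.3) = 5.452×10^-6 K/W
R_polyurethane foam = L/(kA) = 0.03/(0.0253×10.3) = 0.1151 K/W
R_aluminium = L/(kA) = 0.0018/(204×10.3) = 8.567×10^-7 K/W
R_outer film = 1/(h_o·A) = 1/(24.7×10.3) = 0.003931 K/W
R_total = 0.1191 K/W
Q = ΔT / R_total = 205 / 0.1191

Q ≈ 1720 W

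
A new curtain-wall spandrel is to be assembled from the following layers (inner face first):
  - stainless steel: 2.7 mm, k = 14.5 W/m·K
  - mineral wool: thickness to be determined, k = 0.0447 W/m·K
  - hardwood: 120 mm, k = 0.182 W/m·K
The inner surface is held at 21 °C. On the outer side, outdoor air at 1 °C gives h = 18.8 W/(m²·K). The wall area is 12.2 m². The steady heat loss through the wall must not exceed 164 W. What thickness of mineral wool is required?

L ≈ 34.6 mm

Thermal resistances in series:
R_stainless steel = L/(kA) = 0.0027/(14.5×12.2) = 1.526×10^-5 K/W
R_hardwood = L/(kA) = 0.12/(0.182×12.2) = 0.05404 K/W
R_outer film = 1/(h_o·A) = 1/(18.8×12.2) = 0.00436 K/W
Sum of the known resistances R_other = 0.05842 K/W
Required total resistance R_tot = ΔT/Q_allow = 20/164 = 0.122 K/W
R_mineral wool = R_tot − R_other = 0.06353 K/W
L = R·k·A = 0.06353×0.0447×12.2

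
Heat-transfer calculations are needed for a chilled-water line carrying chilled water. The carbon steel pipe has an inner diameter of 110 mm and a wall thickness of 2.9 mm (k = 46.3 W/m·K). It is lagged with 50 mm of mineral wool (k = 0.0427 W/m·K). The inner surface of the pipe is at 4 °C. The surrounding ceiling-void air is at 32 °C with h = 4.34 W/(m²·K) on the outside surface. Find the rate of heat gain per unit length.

q′ ≈ 10.5 W/m

Cylindrical conduction, so R = ln(r₂/r₁)/(2πkL) per layer, in series:
R_carbon steel pipe wall = ln(57.9/55)/(2π×46.3×1) = 1.766×10^-4 K/W
R_mineral wool = ln(107.9/57.9)/(2π×0.0427×1) = 2.32 K/W
R_outer film = 1/(h_o·2πr_oL) = 1/(4.34×2π×0.1079×1) = 0.3399 K/W
R_total = 2.66 K/W
Q = ΔT/R_total = 28/2.66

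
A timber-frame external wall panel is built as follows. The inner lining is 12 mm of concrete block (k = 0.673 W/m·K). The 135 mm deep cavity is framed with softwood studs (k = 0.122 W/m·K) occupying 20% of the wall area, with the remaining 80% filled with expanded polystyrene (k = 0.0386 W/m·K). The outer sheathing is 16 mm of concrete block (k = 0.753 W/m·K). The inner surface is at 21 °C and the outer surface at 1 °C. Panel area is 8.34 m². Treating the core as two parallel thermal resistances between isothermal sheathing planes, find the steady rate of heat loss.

Sheathing layers in series; stud and cavity paths in parallel between them.
R_inner = 0.012/(0.673×8.34) = 0.002138 K/W
R_stud  = 0.135/(0.122×0.2×8.34) = 0.6634 K/W
R_cav   = 0.135/(0.0386×0.8×8.34) = 0.5242 K/W
1/R_core = 1/R_stud + 1/R_cav → R_core = 0.2928 K/W
R_outer = 0.016/(0.753×8.34) = 0.002548 K/W
R_total = 0.2975 K/W
Q = ΔT/R_total = 20/0.2975

Q ≈ 67.2 W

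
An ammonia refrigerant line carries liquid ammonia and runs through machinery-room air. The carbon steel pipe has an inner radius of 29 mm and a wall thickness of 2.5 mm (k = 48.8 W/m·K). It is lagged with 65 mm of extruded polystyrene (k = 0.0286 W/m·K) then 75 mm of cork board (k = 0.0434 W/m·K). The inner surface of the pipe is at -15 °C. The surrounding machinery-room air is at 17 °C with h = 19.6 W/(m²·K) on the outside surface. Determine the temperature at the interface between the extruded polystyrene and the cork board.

T ≈ 8.77 °C

Cylindrical conduction, so R = ln(r₂/r₁)/(2πkL) per layer, in series:
R_carbon steel pipe wall = ln(31.5/29)/(2π×48.8×1) = 2.697×10^-4 K/W
R_extruded polystyrene = ln(96.5/31.5)/(2π×0.0286×1) = 6.23 K/W
R_cork board = ln(171.5/96.5)/(2π×0.0434×1) = 2.109 K/W
R_outer film = 1/(h_o·2πr_oL) = 1/(19.6×2π×0.1715×1) = 0.04735 K/W
R_total = 8.387 K/W
Q = ΔT/R_total = 32/8.387
Q = 3.82 W/m
T_interface = T_inner + Q·ΣR(inner→interface) = -15 + 3.82×6.23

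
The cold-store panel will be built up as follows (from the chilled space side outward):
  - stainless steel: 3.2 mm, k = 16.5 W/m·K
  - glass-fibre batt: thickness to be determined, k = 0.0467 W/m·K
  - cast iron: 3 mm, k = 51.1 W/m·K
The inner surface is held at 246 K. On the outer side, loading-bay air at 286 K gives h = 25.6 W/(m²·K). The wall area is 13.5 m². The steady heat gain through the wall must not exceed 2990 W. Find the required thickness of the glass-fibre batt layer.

L ≈ 6.6 mm

Model the wall as resistances in series:
R_stainless steel = L/(kA) = 0.0032/(16.5×13.5) = 1.437×10^-5 K/W
R_cast iron = L/(kA) = 0.003/(51.1×13.5) = 4.349×10^-6 K/W
R_outer film = 1/(h_o·A) = 1/(25.6×13.5) = 0.002894 K/W
Sum of the known resistances R_other = 0.002912 K/W
Required total resistance R_tot = ΔT/Q_allow = 40/2990 = 0.01338 K/W
R_glass-fibre batt = R_tot − R_other = 0.01047 K/W
L = R·k·A = 0.01047×0.0467×13.5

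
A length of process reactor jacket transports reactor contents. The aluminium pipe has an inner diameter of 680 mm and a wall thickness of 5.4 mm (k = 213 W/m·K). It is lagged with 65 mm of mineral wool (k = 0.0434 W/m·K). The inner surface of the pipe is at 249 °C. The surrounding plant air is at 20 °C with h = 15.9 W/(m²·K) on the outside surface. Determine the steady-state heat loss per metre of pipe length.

q′ ≈ 349 W/m

Radial resistances (cylindrical: R_cond = ln(r_o/r_i)/(2πkL), R_conv = 1/(h·2πrL)):
R_aluminium pipe wall = ln(345.4/340)/(2π×213×1) = 1.177×10^-5 K/W
R_mineral wool = ln(410.4/345.4)/(2π×0.0434×1) = 0.6323 K/W
R_outer film = 1/(h_o·2πr_oL) = 1/(15.9×2π×0.4104×1) = 0.02439 K/W
R_total = 0.6567 K/W
Q = ΔT/R_total = 229/0.6567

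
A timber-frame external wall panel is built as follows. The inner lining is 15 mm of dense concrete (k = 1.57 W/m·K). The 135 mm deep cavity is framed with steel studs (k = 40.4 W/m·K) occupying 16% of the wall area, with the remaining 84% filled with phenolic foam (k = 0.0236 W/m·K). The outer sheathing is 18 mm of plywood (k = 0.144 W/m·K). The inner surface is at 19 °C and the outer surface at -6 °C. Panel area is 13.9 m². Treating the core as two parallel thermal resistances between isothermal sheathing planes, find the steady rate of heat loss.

Q ≈ 2240 W

Sheathing layers in series; stud and cavity paths in parallel between them.
R_inner = 0.015/(1.57×13.9) = 6.873×10^-4 K/W
R_stud  = 0.135/(40.4×0.16×13.9) = 0.001503 K/W
R_cav   = 0.135/(0.0236×0.84×13.9) = 0.4899 K/W
1/R_core = 1/R_stud + 1/R_cav → R_core = 0.001498 K/W
R_outer = 0.018/(0.144×13.9) = 0.008993 K/W
R_total = 0.01118 K/W
Q = ΔT/R_total = 25/0.01118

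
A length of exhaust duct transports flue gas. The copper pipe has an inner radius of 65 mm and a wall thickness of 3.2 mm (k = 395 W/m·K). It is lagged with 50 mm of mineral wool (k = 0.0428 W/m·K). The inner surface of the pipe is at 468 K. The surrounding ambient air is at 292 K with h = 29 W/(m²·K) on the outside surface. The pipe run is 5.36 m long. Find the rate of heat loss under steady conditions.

Q ≈ 451 W

Per-layer cylindrical resistances, series-summed:
R_copper pipe wall = ln(68.2/65)/(2π×395×5.36) = 3.613×10^-6 K/W
R_mineral wool = ln(118.2/68.2)/(2π×0.0428×5.36) = 0.3815 K/W
R_outer film = 1/(h_o·2πr_oL) = 1/(29×2π×0.1182×5.36) = 0.008662 K/W
R_total = 0.3902 K/W
Q = ΔT/R_total = 176/0.3902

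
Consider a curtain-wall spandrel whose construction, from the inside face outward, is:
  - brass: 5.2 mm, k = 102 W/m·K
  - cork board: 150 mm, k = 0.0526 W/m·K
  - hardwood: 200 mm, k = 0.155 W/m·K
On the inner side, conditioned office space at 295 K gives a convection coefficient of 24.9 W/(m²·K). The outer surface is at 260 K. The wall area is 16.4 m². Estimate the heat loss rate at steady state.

Using the resistance-network approach (series):
R_inner film = 1/(h_i·A) = 1/(24.9×16.4) = 0.002449 K/W
R_brass = L/(kA) = 0.0052/(102×16.4) = 3.109×10^-6 K/W
R_cork board = L/(kA) = 0.15/(0.0526×16.4) = 0.1739 K/W
R_hardwood = L/(kA) = 0.2/(0.155×16.4) = 0.07868 K/W
R_total = 0.255 K/W
Q = ΔT / R_total = 35 / 0.255

Q ≈ 137 W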